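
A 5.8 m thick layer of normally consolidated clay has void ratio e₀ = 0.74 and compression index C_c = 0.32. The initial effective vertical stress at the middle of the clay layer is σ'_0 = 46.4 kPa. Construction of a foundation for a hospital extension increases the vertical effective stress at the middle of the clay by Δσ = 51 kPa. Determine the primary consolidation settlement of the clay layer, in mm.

Final effective stress: σ'_f = σ'_0 + Δσ = 46.4 + 51 = 97.4 kPa.
Normally consolidated clay, so the full stress increment lies on the virgin compression line:
S_c = C_c·H/(1+e₀)·log₁₀(σ'_f/σ'_0) = 0.32×5.8/(1+0.74)×log₁₀(97.4/46.4)
    = 1.0667 × 0.32204 = 0.3435 m

S_c ≈ 344 mm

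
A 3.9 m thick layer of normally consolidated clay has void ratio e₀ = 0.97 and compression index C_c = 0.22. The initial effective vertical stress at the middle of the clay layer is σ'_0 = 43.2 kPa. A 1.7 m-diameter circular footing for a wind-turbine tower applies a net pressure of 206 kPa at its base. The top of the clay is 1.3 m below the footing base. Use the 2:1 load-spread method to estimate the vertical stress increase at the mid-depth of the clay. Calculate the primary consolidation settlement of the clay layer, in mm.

Mid-depth of clay below the footing base: z = 1.3 + 3.9/2 = 3.25 m.
Stress increase at mid-clay by the 2:1 spreading method:
Δσ ≈ qD²/(D+z)² = 206×1.7²/(1.7+3.25)² = 24.297 kPa
Final effective stress: σ'_f = σ'_0 + Δσ = 43.2 + 24.297 = 67.497 kPa.
Normally consolidated clay, so the full stress increment lies on the virgin compression line:
S_c = C_c·H/(1+e₀)·log₁₀(σ'_f/σ'_0) = 0.22×3.9/(1+0.97)×log₁₀(67.497/43.2)
    = 0.43553 × 0.1938 = 0.08441 m

S_c ≈ 84.4 mm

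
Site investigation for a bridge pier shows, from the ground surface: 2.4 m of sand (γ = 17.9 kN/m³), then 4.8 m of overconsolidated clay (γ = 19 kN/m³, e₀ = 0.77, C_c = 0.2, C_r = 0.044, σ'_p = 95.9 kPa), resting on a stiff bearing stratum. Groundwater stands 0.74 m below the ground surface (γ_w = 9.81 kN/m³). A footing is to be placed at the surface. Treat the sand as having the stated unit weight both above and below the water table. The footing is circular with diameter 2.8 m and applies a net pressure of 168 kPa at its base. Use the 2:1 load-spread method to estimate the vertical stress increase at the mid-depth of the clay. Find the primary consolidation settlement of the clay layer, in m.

S_c ≈ 0.0199 m

Mid-depth of clay below the ground surface: z = 2.4 + 4.8/2 = 4.8 m.
Total vertical stress at mid-clay: σ_v = 17.9×2.4 + 19×2.4 = 88.56 kPa.
Pore pressure: u = 9.81×(4.8 − 0.74) = 39.829 kPa.
Initial effective stress: σ'_0 = σ_v − u = 88.56 − 39.829 = 48.731 kPa.
Stress increase at mid-clay by the 2:1 spreading method:
Δσ ≈ qD²/(D+z)² = 168×2.8²/(2.8+4.8)² = 22.803 kPa
Final effective stress: σ'_f = 48.731 + 22.803 = 71.534 kPa.
σ'_f = 71.534 ≤ σ'_p = 95.9 kPa, so the clay remains overconsolidated and only the recompression index applies:
S_c = C_r·H/(1+e₀)·log₁₀(σ'_f/σ'_0) = 0.044×4.8/1.77×log₁₀(71.534/48.731)
    = 0.11932 × 0.16671 = 0.01989 m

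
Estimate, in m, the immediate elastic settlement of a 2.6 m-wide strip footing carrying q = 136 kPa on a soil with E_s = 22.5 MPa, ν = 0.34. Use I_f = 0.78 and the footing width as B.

Immediate (elastic) settlement: S_e = q·B·(1−ν²)/E_s · I_f.
E_s = 22.5 MPa = 22500 kPa.
S_e = 136 × 2.6 × (1 − 0.34²) / 22500 × 0.78
    = 136 × 2.6 × 0.8844 / 22500 × 0.78
    = 0.01084 m

S_e ≈ 0.0108 m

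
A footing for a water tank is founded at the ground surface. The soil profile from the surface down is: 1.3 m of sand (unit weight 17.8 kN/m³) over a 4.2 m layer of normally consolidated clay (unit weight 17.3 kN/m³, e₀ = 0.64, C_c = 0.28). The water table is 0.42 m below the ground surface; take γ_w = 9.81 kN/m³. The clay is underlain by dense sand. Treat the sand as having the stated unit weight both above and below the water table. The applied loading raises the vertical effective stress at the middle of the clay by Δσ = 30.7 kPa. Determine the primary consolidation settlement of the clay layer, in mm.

Mid-depth of clay below the ground surface: z = 1.3 + 4.2/2 = 3.4 m.
Total vertical stress at mid-clay: σ_v = 17.8×1.3 + 17.3×2.1 = 59.47 kPa.
Pore pressure: u = 9.81×(3.4 − 0.42) = 29.234 kPa.
Initial effective stress: σ'_0 = σ_v − u = 59.47 − 29.234 = 30.236 kPa.
Final effective stress: σ'_f = σ'_0 + Δσ = 30.236 + 30.7 = 60.936 kPa.
Normally consolidated clay, so the full stress increment lies on the virgin compression line:
S_c = C_c·H/(1+e₀)·log₁₀(σ'_f/σ'_0) = 0.28×4.2/(1+0.64)×log₁₀(60.936/30.236)
    = 0.71707 × 0.30435 = 0.2182 m

S_c ≈ 218 mm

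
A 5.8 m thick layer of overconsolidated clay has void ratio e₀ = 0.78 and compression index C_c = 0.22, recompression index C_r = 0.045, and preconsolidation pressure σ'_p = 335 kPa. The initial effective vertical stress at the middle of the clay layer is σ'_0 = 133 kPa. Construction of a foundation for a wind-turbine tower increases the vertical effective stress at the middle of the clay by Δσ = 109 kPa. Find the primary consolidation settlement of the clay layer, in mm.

Final effective stress: σ'_f = 133 + 109 = 242 kPa.
σ'_f = 242 ≤ σ'_p = 335 kPa, so the clay remains overconsolidated and only the recompression index applies:
S_c = C_r·H/(1+e₀)·log₁₀(σ'_f/σ'_0) = 0.045×5.8/1.78×log₁₀(242/133)
    = 0.14663 × 0.25996 = 0.03812 m

S_c ≈ 38.1 mm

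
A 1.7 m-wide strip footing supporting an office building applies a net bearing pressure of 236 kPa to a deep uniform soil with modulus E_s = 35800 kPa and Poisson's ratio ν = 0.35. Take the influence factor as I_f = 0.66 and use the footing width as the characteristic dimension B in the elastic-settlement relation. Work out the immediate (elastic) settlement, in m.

Immediate (elastic) settlement: S_e = q·B·(1−ν²)/E_s · I_f.
S_e = 236 × 1.7 × (1 − 0.35²) / 35800 × 0.66
    = 236 × 1.7 × 0.8775 / 35800 × 0.66
    = 0.00649 m

S_e ≈ 0.00649 m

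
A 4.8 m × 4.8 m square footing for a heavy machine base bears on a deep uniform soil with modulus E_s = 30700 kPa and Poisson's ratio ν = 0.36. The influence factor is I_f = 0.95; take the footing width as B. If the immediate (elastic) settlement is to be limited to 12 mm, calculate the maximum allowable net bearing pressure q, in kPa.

q ≈ 92.8 kPa

S_e = q·B·(1−ν²)/E_s · I_f  ⇒  q = S_e·E_s / (B·(1−ν²)·I_f).
q = 0.012 × 30700 / (4.8 × 0.8704 × 0.95) = 92.82 kPa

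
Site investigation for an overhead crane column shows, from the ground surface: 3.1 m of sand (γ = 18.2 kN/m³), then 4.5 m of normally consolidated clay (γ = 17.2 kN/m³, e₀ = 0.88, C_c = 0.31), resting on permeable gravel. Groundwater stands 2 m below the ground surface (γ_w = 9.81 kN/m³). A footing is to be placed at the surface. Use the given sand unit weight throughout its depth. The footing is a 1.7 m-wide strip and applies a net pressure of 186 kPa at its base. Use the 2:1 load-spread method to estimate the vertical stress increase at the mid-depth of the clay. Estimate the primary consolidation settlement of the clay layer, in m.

S_c ≈ 0.175 m

Mid-depth of clay below the ground surface: z = 3.1 + 4.5/2 = 5.35 m.
Total vertical stress at mid-clay: σ_v = 18.2×3.1 + 17.2×2.25 = 95.12 kPa.
Pore pressure: u = 9.81×(5.35 − 2) = 32.864 kPa.
Initial effective stress: σ'_0 = σ_v − u = 95.12 − 32.864 = 62.256 kPa.
Stress increase at mid-clay by the 2:1 spreading method:
Δσ = qB/(B+z) = 186×1.7/(1.7+5.35) = 44.851 kPa
Final effective stress: σ'_f = σ'_0 + Δσ = 62.256 + 44.851 = 107.11 kPa.
Normally consolidated clay, so the full stress increment lies on the virgin compression line:
S_c = C_c·H/(1+e₀)·log₁₀(σ'_f/σ'_0) = 0.31×4.5/(1+0.88)×log₁₀(107.11/62.256)
    = 0.74202 × 0.23565 = 0.1749 m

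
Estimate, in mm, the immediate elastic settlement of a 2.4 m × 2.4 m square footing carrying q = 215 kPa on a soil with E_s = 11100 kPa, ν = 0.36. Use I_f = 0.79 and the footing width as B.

Immediate (elastic) settlement: S_e = q·B·(1−ν²)/E_s · I_f.
S_e = 215 × 2.4 × (1 − 0.36²) / 11100 × 0.79
    = 215 × 2.4 × 0.8704 / 11100 × 0.79
    = 0.03196 m = 31.96 mm

S_e ≈ 32 mm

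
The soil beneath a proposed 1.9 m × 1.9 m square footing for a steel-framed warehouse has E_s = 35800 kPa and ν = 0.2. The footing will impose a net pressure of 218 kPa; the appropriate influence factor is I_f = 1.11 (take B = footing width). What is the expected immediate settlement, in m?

Immediate (elastic) settlement: S_e = q·B·(1−ν²)/E_s · I_f.
S_e = 218 × 1.9 × (1 − 0.2²) / 35800 × 1.11
    = 218 × 1.9 × 0.96 / 35800 × 1.11
    = 0.01233 m

S_e ≈ 0.0123 m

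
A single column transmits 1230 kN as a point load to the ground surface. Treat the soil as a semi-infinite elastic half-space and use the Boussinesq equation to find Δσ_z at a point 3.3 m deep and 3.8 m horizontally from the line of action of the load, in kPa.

Boussinesq vertical stress below a point load on an elastic half-space:
Δσ_z = 3P/(2πz²) · [1 + (r/z)²]^(−5/2)
r/z = 3.8/3.3 = 1.1515; [1+(r/z)²]^(−5/2) = 0.12119.
Δσ_z = 3×1230/(2π×3.3²) × 0.12119 = 53.929 × 0.12119 = 6.536 kPa

Δσ_z ≈ 6.54 kPa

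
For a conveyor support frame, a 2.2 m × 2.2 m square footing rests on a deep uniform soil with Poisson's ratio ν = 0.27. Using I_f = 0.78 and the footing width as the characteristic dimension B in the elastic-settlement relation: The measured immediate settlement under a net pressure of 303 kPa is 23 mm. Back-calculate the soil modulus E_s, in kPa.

E_s ≈ 21000 kPa

S_e = q·B·(1−ν²)/E_s · I_f  ⇒  E_s = q·B·(1−ν²)·I_f / S_e.
E_s = 303 × 2.2 × 0.9271 × 0.78 / 0.023 = 20960 kPa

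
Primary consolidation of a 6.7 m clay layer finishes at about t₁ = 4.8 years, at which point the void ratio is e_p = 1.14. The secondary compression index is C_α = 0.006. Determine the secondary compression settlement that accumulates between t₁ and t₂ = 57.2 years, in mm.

S_s ≈ 20.2 mm

Secondary compression: S_s = C_α·H/(1+e_p)·log₁₀(t₂/t₁)
S_s = 0.006×6.7/(1+1.14)×log₁₀(57.2/4.8)
    = 0.01879 × 1.076 = 0.02022 m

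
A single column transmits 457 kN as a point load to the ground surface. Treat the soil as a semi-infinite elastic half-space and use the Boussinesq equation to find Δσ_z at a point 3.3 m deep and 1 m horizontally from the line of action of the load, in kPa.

Boussinesq vertical stress below a point load on an elastic half-space:
Δσ_z = 3P/(2πz²) · [1 + (r/z)²]^(−5/2)
r/z = 1/3.3 = 0.30303; [1+(r/z)²]^(−5/2) = 0.80281.
Δσ_z = 3×457/(2π×3.3²) × 0.80281 = 20.037 × 0.80281 = 16.09 kPa

Δσ_z ≈ 16.1 kPa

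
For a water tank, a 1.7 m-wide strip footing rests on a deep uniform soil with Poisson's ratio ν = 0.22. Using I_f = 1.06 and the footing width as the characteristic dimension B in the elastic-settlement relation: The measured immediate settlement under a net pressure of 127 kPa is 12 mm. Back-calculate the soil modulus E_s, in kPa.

S_e = q·B·(1−ν²)/E_s · I_f  ⇒  E_s = q·B·(1−ν²)·I_f / S_e.
E_s = 127 × 1.7 × 0.9516 × 1.06 / 0.012 = 18150 kPa

E_s ≈ 18100 kPa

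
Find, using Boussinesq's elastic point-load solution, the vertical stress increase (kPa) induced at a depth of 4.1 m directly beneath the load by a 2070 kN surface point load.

Boussinesq vertical stress below a point load on an elastic half-space:
Δσ_z = 3P/(2πz²) · [1 + (r/z)²]^(−5/2)
r/z = 0/4.1 = 0; [1+(r/z)²]^(−5/2) = 1.
Δσ_z = 3×2070/(2π×4.1²) × 1 = 58.795 × 1 = 58.8 kPa

Δσ_z ≈ 58.8 kPa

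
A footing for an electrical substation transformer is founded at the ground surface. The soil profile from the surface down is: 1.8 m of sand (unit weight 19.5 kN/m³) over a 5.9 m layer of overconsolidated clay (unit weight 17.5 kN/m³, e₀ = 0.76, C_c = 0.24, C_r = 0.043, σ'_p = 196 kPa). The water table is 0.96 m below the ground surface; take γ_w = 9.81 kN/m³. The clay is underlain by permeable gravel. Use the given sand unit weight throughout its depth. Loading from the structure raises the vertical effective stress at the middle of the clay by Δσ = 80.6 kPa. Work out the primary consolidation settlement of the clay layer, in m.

S_c ≈ 0.0605 m

Mid-depth of clay below the ground surface: z = 1.8 + 5.9/2 = 4.75 m.
Total vertical stress at mid-clay: σ_v = 19.5×1.8 + 17.5×2.95 = 86.725 kPa.
Pore pressure: u = 9.81×(4.75 − 0.96) = 37.18 kPa.
Initial effective stress: σ'_0 = σ_v − u = 86.725 − 37.18 = 49.545 kPa.
Final effective stress: σ'_f = 49.545 + 80.6 = 130.14 kPa.
σ'_f = 130.14 ≤ σ'_p = 196 kPa, so the clay remains overconsolidated and only the recompression index applies:
S_c = C_r·H/(1+e₀)·log₁₀(σ'_f/σ'_0) = 0.043×5.9/1.76×log₁₀(130.14/49.545)
    = 0.14415 × 0.41941 = 0.06046 m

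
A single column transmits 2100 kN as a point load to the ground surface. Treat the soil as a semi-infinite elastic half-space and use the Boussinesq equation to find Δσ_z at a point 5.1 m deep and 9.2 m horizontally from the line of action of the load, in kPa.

Boussinesq vertical stress below a point load on an elastic half-space:
Δσ_z = 3P/(2πz²) · [1 + (r/z)²]^(−5/2)
r/z = 9.2/5.1 = 1.8039; [1+(r/z)²]^(−5/2) = 0.02679.
Δσ_z = 3×2100/(2π×5.1²) × 0.02679 = 38.55 × 0.02679 = 1.033 kPa

Δσ_z ≈ 1.03 kPa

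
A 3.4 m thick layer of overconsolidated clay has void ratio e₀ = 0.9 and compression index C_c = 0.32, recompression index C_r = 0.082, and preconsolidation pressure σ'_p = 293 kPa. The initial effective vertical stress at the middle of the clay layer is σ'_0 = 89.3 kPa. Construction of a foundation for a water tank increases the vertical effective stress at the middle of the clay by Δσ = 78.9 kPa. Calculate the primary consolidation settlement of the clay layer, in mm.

S_c ≈ 40.3 mm

Final effective stress: σ'_f = 89.3 + 78.9 = 168.2 kPa.
σ'_f = 168.2 ≤ σ'_p = 293 kPa, so the clay remains overconsolidated and only the recompression index applies:
S_c = C_r·H/(1+e₀)·log₁₀(σ'_f/σ'_0) = 0.082×3.4/1.9×log₁₀(168.2/89.3)
    = 0.14674 × 0.27497 = 0.04035 m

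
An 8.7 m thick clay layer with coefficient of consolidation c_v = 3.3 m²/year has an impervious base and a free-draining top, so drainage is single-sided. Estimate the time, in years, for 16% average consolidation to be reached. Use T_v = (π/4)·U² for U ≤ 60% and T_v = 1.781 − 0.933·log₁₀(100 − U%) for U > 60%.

t ≈ 0.461 years

Drainage path length: H_d = H = 8.7 m (single drainage).
U ≤ 60%: T_v = (π/4)·U² = (π/4)×0.16² = 0.020106.
t = T_v·H_d²/c_v = 0.020106×8.7²/3.3 = 0.4612 years.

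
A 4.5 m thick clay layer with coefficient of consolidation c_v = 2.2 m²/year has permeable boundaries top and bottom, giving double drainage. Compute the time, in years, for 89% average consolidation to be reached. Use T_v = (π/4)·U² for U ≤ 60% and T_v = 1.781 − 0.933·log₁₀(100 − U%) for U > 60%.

t ≈ 1.86 years

Drainage path length: H_d = H/2 = 2.25 m (double drainage).
U > 60%: T_v = 1.781 − 0.933·log₁₀(100 − 89) = 0.80938.
t = T_v·H_d²/c_v = 0.80938×2.25²/2.2 = 1.862 years.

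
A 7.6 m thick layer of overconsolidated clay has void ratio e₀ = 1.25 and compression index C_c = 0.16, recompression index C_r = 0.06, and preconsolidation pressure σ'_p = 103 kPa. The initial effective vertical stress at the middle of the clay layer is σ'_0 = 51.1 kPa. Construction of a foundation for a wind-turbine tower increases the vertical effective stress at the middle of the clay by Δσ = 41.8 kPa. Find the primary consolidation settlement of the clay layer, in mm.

S_c ≈ 52.6 mm

Final effective stress: σ'_f = 51.1 + 41.8 = 92.9 kPa.
σ'_f = 92.9 ≤ σ'_p = 103 kPa, so the clay remains overconsolidated and only the recompression index applies:
S_c = C_r·H/(1+e₀)·log₁₀(σ'_f/σ'_0) = 0.06×7.6/2.25×log₁₀(92.9/51.1)
    = 0.20267 × 0.25959 = 0.05261 m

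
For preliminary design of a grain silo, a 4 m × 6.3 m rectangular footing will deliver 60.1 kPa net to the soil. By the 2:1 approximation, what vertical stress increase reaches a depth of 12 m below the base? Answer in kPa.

By the 2:1 method the load spreads at 1 horizontal : 2 vertical, so at depth z the loaded area has grown by z in each plan dimension:
Δσ = qBL/((B+z)(L+z)) = 60.1×4×6.3/((4+12)(6.3+12)) = 5.1725 kPa

Δσ_z ≈ 5.17 kPa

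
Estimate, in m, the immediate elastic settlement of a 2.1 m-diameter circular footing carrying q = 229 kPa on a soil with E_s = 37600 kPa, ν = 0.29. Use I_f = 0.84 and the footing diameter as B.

S_e ≈ 0.00984 m

Immediate (elastic) settlement: S_e = q·B·(1−ν²)/E_s · I_f.
S_e = 229 × 2.1 × (1 − 0.29²) / 37600 × 0.84
    = 229 × 2.1 × 0.9159 / 37600 × 0.84
    = 0.00984 m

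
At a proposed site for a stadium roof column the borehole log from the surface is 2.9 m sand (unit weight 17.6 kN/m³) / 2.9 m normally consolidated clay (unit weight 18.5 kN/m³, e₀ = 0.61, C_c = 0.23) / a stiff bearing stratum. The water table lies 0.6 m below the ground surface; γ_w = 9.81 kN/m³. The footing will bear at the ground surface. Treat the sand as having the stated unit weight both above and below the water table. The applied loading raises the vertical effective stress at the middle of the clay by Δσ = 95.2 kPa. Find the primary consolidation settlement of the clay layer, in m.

Mid-depth of clay below the ground surface: z = 2.9 + 2.9/2 = 4.35 m.
Total vertical stress at mid-clay: σ_v = 17.6×2.9 + 18.5×1.45 = 77.865 kPa.
Pore pressure: u = 9.81×(4.35 − 0.6) = 36.788 kPa.
Initial effective stress: σ'_0 = σ_v − u = 77.865 − 36.788 = 41.077 kPa.
Final effective stress: σ'_f = σ'_0 + Δσ = 41.077 + 95.2 = 136.28 kPa.
Normally consolidated clay, so the full stress increment lies on the virgin compression line:
S_c = C_c·H/(1+e₀)·log₁₀(σ'_f/σ'_0) = 0.23×2.9/(1+0.61)×log₁₀(136.28/41.077)
    = 0.41429 × 0.52083 = 0.2158 m

S_c ≈ 0.216 m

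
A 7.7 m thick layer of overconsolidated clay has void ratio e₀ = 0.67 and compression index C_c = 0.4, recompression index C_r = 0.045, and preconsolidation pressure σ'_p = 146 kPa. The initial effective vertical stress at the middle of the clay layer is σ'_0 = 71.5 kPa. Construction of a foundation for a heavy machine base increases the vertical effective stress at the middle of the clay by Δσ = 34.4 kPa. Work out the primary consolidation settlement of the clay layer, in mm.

S_c ≈ 35.4 mm

Final effective stress: σ'_f = 71.5 + 34.4 = 105.9 kPa.
σ'_f = 105.9 ≤ σ'_p = 146 kPa, so the clay remains overconsolidated and only the recompression index applies:
S_c = C_r·H/(1+e₀)·log₁₀(σ'_f/σ'_0) = 0.045×7.7/1.67×log₁₀(105.9/71.5)
    = 0.20749 × 0.17059 = 0.0354 m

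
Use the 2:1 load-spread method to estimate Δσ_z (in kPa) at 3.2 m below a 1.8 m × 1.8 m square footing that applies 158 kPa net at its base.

Δσ_z ≈ 20.5 kPa

By the 2:1 method the load spreads at 1 horizontal : 2 vertical, so at depth z the loaded area has grown by z in each plan dimension:
Δσ = qBL/((B+z)(L+z)) = 158×1.8×1.8/((1.8+3.2)(1.8+3.2)) = 20.477 kPa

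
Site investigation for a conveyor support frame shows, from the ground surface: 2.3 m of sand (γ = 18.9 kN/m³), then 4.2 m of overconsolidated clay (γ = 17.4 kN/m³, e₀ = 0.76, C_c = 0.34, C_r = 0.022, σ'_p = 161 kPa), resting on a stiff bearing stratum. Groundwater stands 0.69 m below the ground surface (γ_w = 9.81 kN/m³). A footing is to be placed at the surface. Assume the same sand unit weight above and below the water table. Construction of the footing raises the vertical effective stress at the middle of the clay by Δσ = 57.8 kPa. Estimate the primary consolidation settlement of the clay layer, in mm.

Mid-depth of clay below the ground surface: z = 2.3 + 4.2/2 = 4.4 m.
Total vertical stress at mid-clay: σ_v = 18.9×2.3 + 17.4×2.1 = 80.01 kPa.
Pore pressure: u = 9.81×(4.4 − 0.69) = 36.395 kPa.
Initial effective stress: σ'_0 = σ_v − u = 80.01 − 36.395 = 43.615 kPa.
Final effective stress: σ'_f = 43.615 + 57.8 = 101.41 kPa.
σ'_f = 101.41 ≤ σ'_p = 161 kPa, so the clay remains overconsolidated and only the recompression index applies:
S_c = C_r·H/(1+e₀)·log₁₀(σ'_f/σ'_0) = 0.022×4.2/1.76×log₁₀(101.41/43.615)
    = 0.052501 × 0.36644 = 0.01924 m

S_c ≈ 19.2 mm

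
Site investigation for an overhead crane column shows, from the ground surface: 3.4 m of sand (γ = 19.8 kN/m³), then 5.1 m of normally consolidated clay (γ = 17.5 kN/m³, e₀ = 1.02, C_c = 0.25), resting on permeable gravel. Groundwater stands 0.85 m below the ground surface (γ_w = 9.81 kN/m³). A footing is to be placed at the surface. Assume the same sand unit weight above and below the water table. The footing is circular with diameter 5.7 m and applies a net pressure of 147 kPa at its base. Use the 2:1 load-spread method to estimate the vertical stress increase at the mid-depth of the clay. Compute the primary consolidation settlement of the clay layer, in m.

S_c ≈ 0.123 m

Mid-depth of clay below the ground surface: z = 3.4 + 5.1/2 = 5.95 m.
Total vertical stress at mid-clay: σ_v = 19.8×3.4 + 17.5×2.55 = 111.95 kPa.
Pore pressure: u = 9.81×(5.95 − 0.85) = 50.031 kPa.
Initial effective stress: σ'_0 = σ_v − u = 111.95 − 50.031 = 61.919 kPa.
Stress increase at mid-clay by the 2:1 spreading method:
Δσ ≈ qD²/(D+z)² = 147×5.7²/(5.7+5.95)² = 35.19 kPa
Final effective stress: σ'_f = σ'_0 + Δσ = 61.919 + 35.19 = 97.109 kPa.
Normally consolidated clay, so the full stress increment lies on the virgin compression line:
S_c = C_c·H/(1+e₀)·log₁₀(σ'_f/σ'_0) = 0.25×5.1/(1+1.02)×log₁₀(97.109/61.919)
    = 0.63119 × 0.19544 = 0.1234 m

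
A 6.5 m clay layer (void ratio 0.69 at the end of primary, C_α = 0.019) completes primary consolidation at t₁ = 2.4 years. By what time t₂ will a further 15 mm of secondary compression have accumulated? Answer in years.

S_s = C_α·H/(1+e_p)·log₁₀(t₂/t₁) ⇒ log₁₀(t₂/t₁) = S_s·(1+e_p)/(C_α·H).
log₁₀(t₂/t₁) = 0.015 × (1+0.69) / (0.019×6.5) = 0.2053
t₂ = t₁ × 10^0.2053 = 2.4 × 1.604 = 3.85 years

t₂ ≈ 3.85 years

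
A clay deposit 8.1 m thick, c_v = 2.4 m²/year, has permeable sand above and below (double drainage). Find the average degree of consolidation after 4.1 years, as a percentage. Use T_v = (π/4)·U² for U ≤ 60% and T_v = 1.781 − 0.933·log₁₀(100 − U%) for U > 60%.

U ≈ 81.6 %

Drainage path length: H_d = H/2 = 4.05 m (double drainage).
T_v = c_v·t/H_d² = 2.4×4.1/4.05² = 0.59991.
T_v = 0.59991 corresponds to the U > 60% branch:
U = 1 − 10^((1.781 − T_v)/0.933)/100 = 0.8155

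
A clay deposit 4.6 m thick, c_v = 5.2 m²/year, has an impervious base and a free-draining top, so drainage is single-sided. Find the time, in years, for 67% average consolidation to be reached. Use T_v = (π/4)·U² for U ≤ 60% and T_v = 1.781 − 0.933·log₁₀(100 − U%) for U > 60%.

t ≈ 1.48 years

Drainage path length: H_d = H = 4.6 m (single drainage).
U > 60%: T_v = 1.781 − 0.933·log₁₀(100 − 67) = 0.36423.
t = T_v·H_d²/c_v = 0.36423×4.6²/5.2 = 1.482 years.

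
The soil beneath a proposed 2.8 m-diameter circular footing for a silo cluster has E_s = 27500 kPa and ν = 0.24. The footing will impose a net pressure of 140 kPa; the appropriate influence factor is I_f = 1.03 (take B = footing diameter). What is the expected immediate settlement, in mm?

Immediate (elastic) settlement: S_e = q·B·(1−ν²)/E_s · I_f.
S_e = 140 × 2.8 × (1 − 0.24²) / 27500 × 1.03
    = 140 × 2.8 × 0.9424 / 27500 × 1.03
    = 0.01384 m = 13.84 mm

S_e ≈ 13.8 mm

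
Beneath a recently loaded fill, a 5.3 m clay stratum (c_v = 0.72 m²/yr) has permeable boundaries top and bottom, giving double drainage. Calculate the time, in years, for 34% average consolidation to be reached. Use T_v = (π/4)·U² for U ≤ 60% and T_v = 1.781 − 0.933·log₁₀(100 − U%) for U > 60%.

Drainage path length: H_d = H/2 = 2.65 m (double drainage).
U ≤ 60%: T_v = (π/4)·U² = (π/4)×0.34² = 0.090792.
t = T_v·H_d²/c_v = 0.090792×2.65²/0.72 = 0.8855 years.

t ≈ 0.886 years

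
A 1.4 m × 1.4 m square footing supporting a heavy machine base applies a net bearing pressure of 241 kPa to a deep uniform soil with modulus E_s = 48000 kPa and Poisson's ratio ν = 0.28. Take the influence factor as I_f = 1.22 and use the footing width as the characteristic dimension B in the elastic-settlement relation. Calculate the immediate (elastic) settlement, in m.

Immediate (elastic) settlement: S_e = q·B·(1−ν²)/E_s · I_f.
S_e = 241 × 1.4 × (1 − 0.28²) / 48000 × 1.22
    = 241 × 1.4 × 0.9216 / 48000 × 1.22
    = 0.007903 m

S_e ≈ 0.0079 m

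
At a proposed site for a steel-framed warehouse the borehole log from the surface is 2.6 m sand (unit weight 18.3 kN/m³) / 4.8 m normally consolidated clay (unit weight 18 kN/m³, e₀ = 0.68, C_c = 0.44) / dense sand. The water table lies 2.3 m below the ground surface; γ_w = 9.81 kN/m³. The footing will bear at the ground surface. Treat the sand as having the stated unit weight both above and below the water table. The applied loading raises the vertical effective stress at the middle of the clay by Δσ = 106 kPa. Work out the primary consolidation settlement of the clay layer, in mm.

S_c ≈ 532 mm

Mid-depth of clay below the ground surface: z = 2.6 + 4.8/2 = 5 m.
Total vertical stress at mid-clay: σ_v = 18.3×2.6 + 18×2.4 = 90.78 kPa.
Pore pressure: u = 9.81×(5 − 2.3) = 26.487 kPa.
Initial effective stress: σ'_0 = σ_v − u = 90.78 − 26.487 = 64.293 kPa.
Final effective stress: σ'_f = σ'_0 + Δσ = 64.293 + 106 = 170.29 kPa.
Normally consolidated clay, so the full stress increment lies on the virgin compression line:
S_c = C_c·H/(1+e₀)·log₁₀(σ'_f/σ'_0) = 0.44×4.8/(1+0.68)×log₁₀(170.29/64.293)
    = 1.2571 × 0.42303 = 0.5318 m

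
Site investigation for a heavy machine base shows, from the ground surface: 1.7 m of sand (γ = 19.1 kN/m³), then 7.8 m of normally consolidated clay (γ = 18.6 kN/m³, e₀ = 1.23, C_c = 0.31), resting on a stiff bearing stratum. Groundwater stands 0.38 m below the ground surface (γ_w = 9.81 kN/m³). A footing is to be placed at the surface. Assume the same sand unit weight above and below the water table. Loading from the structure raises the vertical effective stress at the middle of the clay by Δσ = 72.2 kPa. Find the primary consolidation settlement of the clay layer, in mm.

S_c ≈ 401 mm

Mid-depth of clay below the ground surface: z = 1.7 + 7.8/2 = 5.6 m.
Total vertical stress at mid-clay: σ_v = 19.1×1.7 + 18.6×3.9 = 105.01 kPa.
Pore pressure: u = 9.81×(5.6 − 0.38) = 51.208 kPa.
Initial effective stress: σ'_0 = σ_v − u = 105.01 − 51.208 = 53.802 kPa.
Final effective stress: σ'_f = σ'_0 + Δσ = 53.802 + 72.2 = 126 kPa.
Normally consolidated clay, so the full stress increment lies on the virgin compression line:
S_c = C_c·H/(1+e₀)·log₁₀(σ'_f/σ'_0) = 0.31×7.8/(1+1.23)×log₁₀(126/53.802)
    = 1.0843 × 0.36957 = 0.4007 m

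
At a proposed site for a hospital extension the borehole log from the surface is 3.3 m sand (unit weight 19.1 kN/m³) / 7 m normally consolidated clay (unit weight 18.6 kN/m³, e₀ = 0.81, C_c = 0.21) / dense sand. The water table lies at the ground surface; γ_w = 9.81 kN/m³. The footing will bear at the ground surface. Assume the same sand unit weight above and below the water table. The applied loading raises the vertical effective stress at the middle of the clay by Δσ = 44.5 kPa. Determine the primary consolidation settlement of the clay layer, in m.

S_c ≈ 0.192 m

Mid-depth of clay below the ground surface: z = 3.3 + 7/2 = 6.8 m.
Total vertical stress at mid-clay: σ_v = 19.1×3.3 + 18.6×3.5 = 128.13 kPa.
Pore pressure: u = 9.81×(6.8 − 0) = 66.708 kPa.
Initial effective stress: σ'_0 = σ_v − u = 128.13 − 66.708 = 61.422 kPa.
Final effective stress: σ'_f = σ'_0 + Δσ = 61.422 + 44.5 = 105.92 kPa.
Normally consolidated clay, so the full stress increment lies on the virgin compression line:
S_c = C_c·H/(1+e₀)·log₁₀(σ'_f/σ'_0) = 0.21×7/(1+0.81)×log₁₀(105.92/61.422)
    = 0.81215 × 0.23665 = 0.1922 m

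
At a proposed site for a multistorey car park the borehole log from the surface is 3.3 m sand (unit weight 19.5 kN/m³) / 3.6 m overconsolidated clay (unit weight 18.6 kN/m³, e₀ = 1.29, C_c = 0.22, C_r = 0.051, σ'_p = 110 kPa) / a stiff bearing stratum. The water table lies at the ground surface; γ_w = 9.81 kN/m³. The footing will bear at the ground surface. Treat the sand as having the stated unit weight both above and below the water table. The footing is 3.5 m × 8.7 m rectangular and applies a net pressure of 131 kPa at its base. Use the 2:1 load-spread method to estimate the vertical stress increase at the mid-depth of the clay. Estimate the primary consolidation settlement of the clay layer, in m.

S_c ≈ 0.0185 m

Mid-depth of clay below the ground surface: z = 3.3 + 3.6/2 = 5.1 m.
Total vertical stress at mid-clay: σ_v = 19.5×3.3 + 18.6×1.8 = 97.83 kPa.
Pore pressure: u = 9.81×(5.1 − 0) = 50.031 kPa.
Initial effective stress: σ'_0 = σ_v − u = 97.83 − 50.031 = 47.799 kPa.
Stress increase at mid-clay by the 2:1 spreading method:
Δσ = qBL/((B+z)(L+z)) = 131×3.5×8.7/((3.5+5.1)(8.7+5.1)) = 33.611 kPa
Final effective stress: σ'_f = 47.799 + 33.611 = 81.41 kPa.
σ'_f = 81.41 ≤ σ'_p = 110 kPa, so the clay remains overconsolidated and only the recompression index applies:
S_c = C_r·H/(1+e₀)·log₁₀(σ'_f/σ'_0) = 0.051×3.6/2.29×log₁₀(81.41/47.799)
    = 0.080177 × 0.23126 = 0.01854 m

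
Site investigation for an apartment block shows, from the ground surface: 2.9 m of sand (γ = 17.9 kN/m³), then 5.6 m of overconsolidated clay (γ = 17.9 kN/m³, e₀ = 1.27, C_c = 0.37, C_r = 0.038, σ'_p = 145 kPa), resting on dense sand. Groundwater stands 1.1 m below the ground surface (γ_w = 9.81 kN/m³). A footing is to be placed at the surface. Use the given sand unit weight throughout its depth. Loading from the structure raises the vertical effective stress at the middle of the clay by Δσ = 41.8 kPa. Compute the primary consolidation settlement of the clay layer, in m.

Mid-depth of clay below the ground surface: z = 2.9 + 5.6/2 = 5.7 m.
Total vertical stress at mid-clay: σ_v = 17.9×2.9 + 17.9×2.8 = 102.03 kPa.
Pore pressure: u = 9.81×(5.7 − 1.1) = 45.126 kPa.
Initial effective stress: σ'_0 = σ_v − u = 102.03 − 45.126 = 56.904 kPa.
Final effective stress: σ'_f = 56.904 + 41.8 = 98.704 kPa.
σ'_f = 98.704 ≤ σ'_p = 145 kPa, so the clay remains overconsolidated and only the recompression index applies:
S_c = C_r·H/(1+e₀)·log₁₀(σ'_f/σ'_0) = 0.038×5.6/2.27×log₁₀(98.704/56.904)
    = 0.093746 × 0.23919 = 0.02242 m

S_c ≈ 0.0224 m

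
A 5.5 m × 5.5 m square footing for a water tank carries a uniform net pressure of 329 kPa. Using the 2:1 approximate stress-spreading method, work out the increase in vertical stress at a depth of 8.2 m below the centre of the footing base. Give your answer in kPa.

By the 2:1 method the load spreads at 1 horizontal : 2 vertical, so at depth z the loaded area has grown by z in each plan dimension:
Δσ = qBL/((B+z)(L+z)) = 329×5.5×5.5/((5.5+8.2)(5.5+8.2)) = 53.025 kPa

Δσ_z ≈ 53 kPa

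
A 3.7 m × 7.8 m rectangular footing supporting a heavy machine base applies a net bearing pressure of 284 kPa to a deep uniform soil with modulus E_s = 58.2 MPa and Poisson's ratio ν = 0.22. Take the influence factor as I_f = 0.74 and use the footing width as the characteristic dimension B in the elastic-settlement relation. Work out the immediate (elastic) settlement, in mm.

S_e ≈ 12.7 mm

Immediate (elastic) settlement: S_e = q·B·(1−ν²)/E_s · I_f.
E_s = 58.2 MPa = 58200 kPa.
S_e = 284 × 3.7 × (1 − 0.22²) / 58200 × 0.74
    = 284 × 3.7 × 0.9516 / 58200 × 0.74
    = 0.01271 m = 12.71 mm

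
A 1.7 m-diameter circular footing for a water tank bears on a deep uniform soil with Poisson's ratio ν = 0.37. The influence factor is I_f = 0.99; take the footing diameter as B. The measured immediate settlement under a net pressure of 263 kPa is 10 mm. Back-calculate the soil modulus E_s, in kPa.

E_s ≈ 38200 kPa

S_e = q·B·(1−ν²)/E_s · I_f  ⇒  E_s = q·B·(1−ν²)·I_f / S_e.
E_s = 263 × 1.7 × 0.8631 × 0.99 / 0.01 = 38200 kPa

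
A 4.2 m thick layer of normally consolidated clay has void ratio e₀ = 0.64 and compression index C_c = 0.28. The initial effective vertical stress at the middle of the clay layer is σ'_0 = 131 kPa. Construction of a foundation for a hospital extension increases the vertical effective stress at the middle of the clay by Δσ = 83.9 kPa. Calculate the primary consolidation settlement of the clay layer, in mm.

Final effective stress: σ'_f = σ'_0 + Δσ = 131 + 83.9 = 214.9 kPa.
Normally consolidated clay, so the full stress increment lies on the virgin compression line:
S_c = C_c·H/(1+e₀)·log₁₀(σ'_f/σ'_0) = 0.28×4.2/(1+0.64)×log₁₀(214.9/131)
    = 0.71707 × 0.21497 = 0.1541 m

S_c ≈ 154 mm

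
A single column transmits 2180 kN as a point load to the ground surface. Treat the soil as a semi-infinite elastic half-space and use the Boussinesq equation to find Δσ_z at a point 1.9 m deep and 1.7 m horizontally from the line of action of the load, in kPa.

Boussinesq vertical stress below a point load on an elastic half-space:
Δσ_z = 3P/(2πz²) · [1 + (r/z)²]^(−5/2)
r/z = 1.7/1.9 = 0.89474; [1+(r/z)²]^(−5/2) = 0.22987.
Δσ_z = 3×2180/(2π×1.9²) × 0.22987 = 288.33 × 0.22987 = 66.28 kPa

Δσ_z ≈ 66.3 kPa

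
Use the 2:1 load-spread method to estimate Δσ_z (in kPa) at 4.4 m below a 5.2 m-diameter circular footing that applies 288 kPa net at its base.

Δσ_z ≈ 84.5 kPa

By the 2:1 method the load spreads at 1 horizontal : 2 vertical, so at depth z the loaded area has grown by z in each plan dimension:
Δσ ≈ qD²/(D+z)² = 288×5.2²/(5.2+4.4)² = 84.5 kPa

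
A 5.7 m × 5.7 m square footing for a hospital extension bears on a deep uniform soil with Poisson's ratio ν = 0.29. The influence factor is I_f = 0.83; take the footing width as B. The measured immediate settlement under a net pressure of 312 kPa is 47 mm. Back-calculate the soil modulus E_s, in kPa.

S_e = q·B·(1−ν²)/E_s · I_f  ⇒  E_s = q·B·(1−ν²)·I_f / S_e.
E_s = 312 × 5.7 × 0.9159 × 0.83 / 0.047 = 28760 kPa

E_s ≈ 28800 kPa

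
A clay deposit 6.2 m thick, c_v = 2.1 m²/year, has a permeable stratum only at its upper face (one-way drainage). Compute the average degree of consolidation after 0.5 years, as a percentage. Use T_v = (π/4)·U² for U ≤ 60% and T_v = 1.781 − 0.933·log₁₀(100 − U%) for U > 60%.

Drainage path length: H_d = H = 6.2 m (single drainage).
T_v = c_v·t/H_d² = 2.1×0.5/6.2² = 0.027315.
T_v = 0.027315 corresponds to the U ≤ 60% branch:
U = √(4T_v/π) = 0.1865

U ≈ 18.6 %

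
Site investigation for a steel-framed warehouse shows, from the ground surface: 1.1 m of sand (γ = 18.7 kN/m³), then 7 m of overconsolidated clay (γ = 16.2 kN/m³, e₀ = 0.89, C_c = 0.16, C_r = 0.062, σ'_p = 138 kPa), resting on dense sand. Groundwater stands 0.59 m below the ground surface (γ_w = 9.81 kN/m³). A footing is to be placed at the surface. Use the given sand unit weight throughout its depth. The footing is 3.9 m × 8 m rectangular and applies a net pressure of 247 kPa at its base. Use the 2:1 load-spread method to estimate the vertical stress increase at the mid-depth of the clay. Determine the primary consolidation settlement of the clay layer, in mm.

S_c ≈ 106 mm

Mid-depth of clay below the ground surface: z = 1.1 + 7/2 = 4.6 m.
Total vertical stress at mid-clay: σ_v = 18.7×1.1 + 16.2×3.5 = 77.27 kPa.
Pore pressure: u = 9.81×(4.6 − 0.59) = 39.338 kPa.
Initial effective stress: σ'_0 = σ_v − u = 77.27 − 39.338 = 37.932 kPa.
Stress increase at mid-clay by the 2:1 spreading method:
Δσ = qBL/((B+z)(L+z)) = 247×3.9×8/((3.9+4.6)(8+4.6)) = 71.955 kPa
Final effective stress: σ'_f = 37.932 + 71.955 = 109.89 kPa.
σ'_f = 109.89 ≤ σ'_p = 138 kPa, so the clay remains overconsolidated and only the recompression index applies:
S_c = C_r·H/(1+e₀)·log₁₀(σ'_f/σ'_0) = 0.062×7/1.89×log₁₀(109.89/37.932)
    = 0.22963 × 0.46195 = 0.1061 m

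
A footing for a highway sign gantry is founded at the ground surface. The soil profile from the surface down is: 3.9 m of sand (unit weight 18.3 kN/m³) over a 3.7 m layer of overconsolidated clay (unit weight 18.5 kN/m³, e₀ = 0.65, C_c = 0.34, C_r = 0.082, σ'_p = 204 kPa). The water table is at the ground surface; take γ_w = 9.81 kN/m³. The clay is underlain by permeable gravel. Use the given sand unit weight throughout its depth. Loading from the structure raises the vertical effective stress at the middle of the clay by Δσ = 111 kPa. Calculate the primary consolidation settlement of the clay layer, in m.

Mid-depth of clay below the ground surface: z = 3.9 + 3.7/2 = 5.75 m.
Total vertical stress at mid-clay: σ_v = 18.3×3.9 + 18.5×1.85 = 105.59 kPa.
Pore pressure: u = 9.81×(5.75 − 0) = 56.408 kPa.
Initial effective stress: σ'_0 = σ_v − u = 105.59 − 56.408 = 49.182 kPa.
Final effective stress: σ'_f = 49.182 + 111 = 160.18 kPa.
σ'_f = 160.18 ≤ σ'_p = 204 kPa, so the clay remains overconsolidated and only the recompression index applies:
S_c = C_r·H/(1+e₀)·log₁₀(σ'_f/σ'_0) = 0.082×3.7/1.65×log₁₀(160.18/49.182)
    = 0.18388 × 0.5128 = 0.09429 m

S_c ≈ 0.0943 m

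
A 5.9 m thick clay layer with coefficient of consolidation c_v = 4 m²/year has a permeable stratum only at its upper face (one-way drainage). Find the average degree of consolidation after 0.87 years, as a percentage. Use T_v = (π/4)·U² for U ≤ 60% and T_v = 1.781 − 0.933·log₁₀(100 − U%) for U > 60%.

Drainage path length: H_d = H = 5.9 m (single drainage).
T_v = c_v·t/H_d² = 4×0.87/5.9² = 0.099971.
T_v = 0.099971 corresponds to the U ≤ 60% branch:
U = √(4T_v/π) = 0.3568

U ≈ 35.7 %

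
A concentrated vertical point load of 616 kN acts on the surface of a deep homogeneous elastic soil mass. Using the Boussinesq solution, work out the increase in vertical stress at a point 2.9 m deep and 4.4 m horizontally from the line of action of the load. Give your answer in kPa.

Boussinesq vertical stress below a point load on an elastic half-space:
Δσ_z = 3P/(2πz²) · [1 + (r/z)²]^(−5/2)
r/z = 4.4/2.9 = 1.5172; [1+(r/z)²]^(−5/2) = 0.050472.
Δσ_z = 3×616/(2π×2.9²) × 0.050472 = 34.972 × 0.050472 = 1.765 kPa

Δσ_z ≈ 1.77 kPa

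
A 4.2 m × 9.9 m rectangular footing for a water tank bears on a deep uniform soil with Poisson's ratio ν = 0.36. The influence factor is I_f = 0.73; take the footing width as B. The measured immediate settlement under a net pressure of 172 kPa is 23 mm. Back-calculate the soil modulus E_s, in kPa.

E_s ≈ 20000 kPa

S_e = q·B·(1−ν²)/E_s · I_f  ⇒  E_s = q·B·(1−ν²)·I_f / S_e.
E_s = 172 × 4.2 × 0.8704 × 0.73 / 0.023 = 19960 kPa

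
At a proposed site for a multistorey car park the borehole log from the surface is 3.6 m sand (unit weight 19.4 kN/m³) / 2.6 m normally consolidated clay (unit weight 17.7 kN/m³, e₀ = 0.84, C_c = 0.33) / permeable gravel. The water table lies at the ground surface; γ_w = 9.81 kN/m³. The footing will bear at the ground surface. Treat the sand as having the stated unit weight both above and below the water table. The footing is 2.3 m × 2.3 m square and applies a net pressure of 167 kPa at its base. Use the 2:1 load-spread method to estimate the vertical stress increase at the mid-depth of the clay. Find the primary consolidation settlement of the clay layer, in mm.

Mid-depth of clay below the ground surface: z = 3.6 + 2.6/2 = 4.9 m.
Total vertical stress at mid-clay: σ_v = 19.4×3.6 + 17.7×1.3 = 92.85 kPa.
Pore pressure: u = 9.81×(4.9 − 0) = 48.069 kPa.
Initial effective stress: σ'_0 = σ_v − u = 92.85 − 48.069 = 44.781 kPa.
Stress increase at mid-clay by the 2:1 spreading method:
Δσ = qBL/((B+z)(L+z)) = 167×2.3×2.3/((2.3+4.9)(2.3+4.9)) = 17.041 kPa
Final effective stress: σ'_f = σ'_0 + Δσ = 44.781 + 17.041 = 61.822 kPa.
Normally consolidated clay, so the full stress increment lies on the virgin compression line:
S_c = C_c·H/(1+e₀)·log₁₀(σ'_f/σ'_0) = 0.33×2.6/(1+0.84)×log₁₀(61.822/44.781)
    = 0.4663 × 0.14005 = 0.06531 m

S_c ≈ 65.3 mm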